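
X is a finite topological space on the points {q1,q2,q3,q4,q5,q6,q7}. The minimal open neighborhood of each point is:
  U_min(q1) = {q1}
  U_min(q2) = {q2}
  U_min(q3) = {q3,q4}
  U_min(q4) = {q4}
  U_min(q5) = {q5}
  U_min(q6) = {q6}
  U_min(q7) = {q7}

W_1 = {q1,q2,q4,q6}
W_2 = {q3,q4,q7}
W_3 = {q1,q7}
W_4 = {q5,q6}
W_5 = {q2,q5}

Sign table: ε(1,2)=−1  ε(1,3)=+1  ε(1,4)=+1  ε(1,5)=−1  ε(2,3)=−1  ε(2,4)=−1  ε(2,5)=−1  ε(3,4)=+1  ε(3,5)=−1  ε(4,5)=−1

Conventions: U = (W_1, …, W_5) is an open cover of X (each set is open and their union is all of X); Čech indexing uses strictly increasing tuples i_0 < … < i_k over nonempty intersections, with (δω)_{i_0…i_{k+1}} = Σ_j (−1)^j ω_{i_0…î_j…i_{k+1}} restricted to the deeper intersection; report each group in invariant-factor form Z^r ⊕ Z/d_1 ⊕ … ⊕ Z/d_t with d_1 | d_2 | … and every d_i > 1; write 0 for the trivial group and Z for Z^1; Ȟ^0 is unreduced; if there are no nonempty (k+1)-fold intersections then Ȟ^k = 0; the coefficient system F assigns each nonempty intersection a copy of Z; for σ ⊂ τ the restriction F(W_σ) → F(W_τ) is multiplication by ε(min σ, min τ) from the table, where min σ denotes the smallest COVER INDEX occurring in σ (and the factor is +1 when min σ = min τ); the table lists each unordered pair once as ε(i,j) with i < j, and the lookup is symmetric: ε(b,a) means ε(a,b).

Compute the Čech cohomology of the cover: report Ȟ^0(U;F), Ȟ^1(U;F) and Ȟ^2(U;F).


nonempty intersections:
  W12={q4} W13={q1} W14={q6} W15={q2} W23={q7} W45={q5}
C dims 5,6; δ0: rk 4, SNF 1^4
Ȟ^0: (5−4)−0=1 ⇒ Z
Ȟ^1: (6−0)−4=2 ⇒ Z^2
Ȟ^2: (0−0)−0=0 ⇒ 0

Ȟ^0(U;F) ≅ Z, Ȟ^1(U;F) ≅ Z^2, Ȟ^2(U;F) ≅ 0


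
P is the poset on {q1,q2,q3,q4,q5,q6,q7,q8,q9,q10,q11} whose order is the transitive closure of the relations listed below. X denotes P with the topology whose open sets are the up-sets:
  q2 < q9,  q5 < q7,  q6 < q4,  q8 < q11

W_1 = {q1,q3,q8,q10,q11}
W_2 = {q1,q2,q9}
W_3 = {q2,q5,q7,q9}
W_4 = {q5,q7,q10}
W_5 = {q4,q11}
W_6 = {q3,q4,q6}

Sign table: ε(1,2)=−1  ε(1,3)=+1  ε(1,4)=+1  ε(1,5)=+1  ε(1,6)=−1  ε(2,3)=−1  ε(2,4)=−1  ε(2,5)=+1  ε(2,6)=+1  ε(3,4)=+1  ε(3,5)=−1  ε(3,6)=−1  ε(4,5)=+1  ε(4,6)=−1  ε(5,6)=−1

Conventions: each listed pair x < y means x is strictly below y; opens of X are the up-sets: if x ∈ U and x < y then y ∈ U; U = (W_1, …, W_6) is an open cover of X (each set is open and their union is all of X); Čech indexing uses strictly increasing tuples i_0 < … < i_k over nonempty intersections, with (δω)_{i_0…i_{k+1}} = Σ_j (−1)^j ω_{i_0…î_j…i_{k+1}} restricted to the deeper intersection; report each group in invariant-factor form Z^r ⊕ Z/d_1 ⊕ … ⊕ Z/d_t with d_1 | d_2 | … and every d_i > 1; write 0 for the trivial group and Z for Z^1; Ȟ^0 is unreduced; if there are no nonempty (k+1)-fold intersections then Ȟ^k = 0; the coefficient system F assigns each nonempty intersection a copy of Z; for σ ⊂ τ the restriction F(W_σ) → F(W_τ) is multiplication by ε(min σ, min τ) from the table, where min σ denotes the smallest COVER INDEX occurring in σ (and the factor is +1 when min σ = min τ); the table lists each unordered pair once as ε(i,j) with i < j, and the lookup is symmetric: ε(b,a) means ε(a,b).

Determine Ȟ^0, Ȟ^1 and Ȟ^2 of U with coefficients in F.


nerve of the cover:
  W12={q1} W14={q10} W15={q11} W16={q3} W23={q2,q9} W34={q5,q7} W56={q4}
C dims 6,7; δ0: rk 5, SNF 1^5
Ȟ^0 = (6 − 5) − 0 = 1, so Ȟ^0 ≅ Z
Ȟ^1 = (7 − 0) − 5 = 2, so Ȟ^1 ≅ Z^2
Ȟ^2 = (0 − 0) − 0 = 0, so Ȟ^2 ≅ 0

Ȟ^0 = Z, Ȟ^1 = Z^2, Ȟ^2 = 0


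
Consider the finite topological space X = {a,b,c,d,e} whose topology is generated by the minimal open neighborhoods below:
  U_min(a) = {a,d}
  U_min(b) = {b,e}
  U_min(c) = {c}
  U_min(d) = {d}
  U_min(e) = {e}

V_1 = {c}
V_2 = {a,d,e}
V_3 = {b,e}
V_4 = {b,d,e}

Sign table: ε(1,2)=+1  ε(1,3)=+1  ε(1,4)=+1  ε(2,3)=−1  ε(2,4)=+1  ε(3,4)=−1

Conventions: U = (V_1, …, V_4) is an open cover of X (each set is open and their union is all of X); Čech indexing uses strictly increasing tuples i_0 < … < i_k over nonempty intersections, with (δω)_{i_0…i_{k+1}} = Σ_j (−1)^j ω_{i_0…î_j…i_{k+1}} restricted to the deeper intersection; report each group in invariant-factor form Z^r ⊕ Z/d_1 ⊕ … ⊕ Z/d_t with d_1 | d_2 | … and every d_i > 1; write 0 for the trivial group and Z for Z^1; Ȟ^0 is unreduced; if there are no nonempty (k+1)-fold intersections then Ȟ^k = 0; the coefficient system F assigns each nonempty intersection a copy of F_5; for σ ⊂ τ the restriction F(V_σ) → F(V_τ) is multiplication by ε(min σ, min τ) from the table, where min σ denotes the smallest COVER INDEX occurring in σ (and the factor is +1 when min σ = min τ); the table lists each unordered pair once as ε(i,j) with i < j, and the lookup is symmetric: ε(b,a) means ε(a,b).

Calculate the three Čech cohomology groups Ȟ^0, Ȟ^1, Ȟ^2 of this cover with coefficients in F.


nerve of the cover:
  V23={e} V24={d,e} V34={b,e}
  V234={e}
C dims 4,3,1; δ0: rk_F5 2; δ1: rk_F5 1
Ȟ^0 = (4 − 2) − 0 = 2, so Ȟ^0 ≅ Z/5 ⊕ Z/5
Ȟ^1 = (3 − 1) − 2 = 0, so Ȟ^1 ≅ 0
Ȟ^2 = (1 − 0) − 1 = 0, so Ȟ^2 ≅ 0

Ȟ^0 = Z/5 ⊕ Z/5; Ȟ^1 = 0; Ȟ^2 = 0


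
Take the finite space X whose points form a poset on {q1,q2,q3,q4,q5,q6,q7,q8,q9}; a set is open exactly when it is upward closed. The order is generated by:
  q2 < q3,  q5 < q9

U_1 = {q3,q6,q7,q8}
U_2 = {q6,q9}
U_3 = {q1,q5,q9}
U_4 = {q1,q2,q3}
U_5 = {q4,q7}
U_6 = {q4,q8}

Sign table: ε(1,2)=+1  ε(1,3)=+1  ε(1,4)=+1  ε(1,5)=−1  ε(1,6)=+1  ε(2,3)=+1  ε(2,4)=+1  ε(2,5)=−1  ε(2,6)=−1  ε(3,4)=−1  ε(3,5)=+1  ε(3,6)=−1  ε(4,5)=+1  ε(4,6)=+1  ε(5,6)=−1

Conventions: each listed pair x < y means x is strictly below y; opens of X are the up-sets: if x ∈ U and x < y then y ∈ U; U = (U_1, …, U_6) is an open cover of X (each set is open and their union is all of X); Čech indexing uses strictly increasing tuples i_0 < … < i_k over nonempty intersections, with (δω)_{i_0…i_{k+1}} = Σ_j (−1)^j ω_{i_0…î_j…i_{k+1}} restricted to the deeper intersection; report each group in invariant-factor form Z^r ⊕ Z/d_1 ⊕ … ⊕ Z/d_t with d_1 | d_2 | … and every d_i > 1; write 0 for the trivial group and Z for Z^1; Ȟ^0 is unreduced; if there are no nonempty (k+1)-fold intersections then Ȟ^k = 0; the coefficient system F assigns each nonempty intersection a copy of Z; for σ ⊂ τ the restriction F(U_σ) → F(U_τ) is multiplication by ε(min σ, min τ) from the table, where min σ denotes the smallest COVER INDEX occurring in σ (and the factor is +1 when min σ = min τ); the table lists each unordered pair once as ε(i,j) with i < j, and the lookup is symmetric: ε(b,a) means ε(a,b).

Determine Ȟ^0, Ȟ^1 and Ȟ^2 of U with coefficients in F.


intersection data:
  U12={q6} U14={q3} U15={q7} U16={q8} U23={q9} U34={q1} U56={q4}
C dims 6,7; δ0: rk 6, SNF 1^5·2
Ȟ^0 = (6 − 6) − 0 = 0, so Ȟ^0 ≅ 0
Ȟ^1 = (7 − 0) − 6 = 1 plus torsion [2], so Ȟ^1 ≅ Z ⊕ Z/2
Ȟ^2 = (0 − 0) − 0 = 0, so Ȟ^2 ≅ 0

Ȟ^0 = 0,  Ȟ^1 = Z ⊕ Z/2,  Ȟ^2 = 0


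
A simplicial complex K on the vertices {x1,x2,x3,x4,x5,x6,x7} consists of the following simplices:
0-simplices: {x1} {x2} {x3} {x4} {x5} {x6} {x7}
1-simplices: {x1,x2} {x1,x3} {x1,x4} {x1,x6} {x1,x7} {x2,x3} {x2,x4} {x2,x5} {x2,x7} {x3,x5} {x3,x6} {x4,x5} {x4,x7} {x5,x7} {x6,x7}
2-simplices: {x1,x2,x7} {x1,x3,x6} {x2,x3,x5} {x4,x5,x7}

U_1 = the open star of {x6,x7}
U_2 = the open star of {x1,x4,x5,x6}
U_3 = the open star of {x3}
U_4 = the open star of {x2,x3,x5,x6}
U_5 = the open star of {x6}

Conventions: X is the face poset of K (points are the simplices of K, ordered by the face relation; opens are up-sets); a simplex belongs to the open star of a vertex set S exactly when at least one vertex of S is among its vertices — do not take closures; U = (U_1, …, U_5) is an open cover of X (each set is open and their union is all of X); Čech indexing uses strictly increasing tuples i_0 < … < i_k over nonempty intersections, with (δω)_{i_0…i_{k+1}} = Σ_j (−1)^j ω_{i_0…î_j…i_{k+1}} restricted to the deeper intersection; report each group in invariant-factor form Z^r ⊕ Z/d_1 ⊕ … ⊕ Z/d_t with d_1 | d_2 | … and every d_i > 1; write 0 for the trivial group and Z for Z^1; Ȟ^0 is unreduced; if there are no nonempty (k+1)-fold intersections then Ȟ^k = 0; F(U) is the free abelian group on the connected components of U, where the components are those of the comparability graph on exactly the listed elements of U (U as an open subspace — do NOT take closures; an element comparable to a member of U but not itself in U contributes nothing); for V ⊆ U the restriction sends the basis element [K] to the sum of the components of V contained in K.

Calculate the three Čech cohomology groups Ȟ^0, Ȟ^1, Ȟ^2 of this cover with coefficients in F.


nerve of the cover:
  U1={{x6},{x7},{x1,x6},{x1,x7},{x2,x7},{x3,x6},{x4,x7},{x5,x7},{x6,x7},{x1,x2,x7},{x1,x3,x6},{x4,x5,x7}} U2={{x1},{x4},{x5},{x6},{x1,x2},{x1,x3},{x1,x4},{x1,x6},{x1,x7},{x2,x4},{x2,x5},{x3,x5},{x3,x6},{x4,x5},{x4,x7},{x5,x7},{x6,x7},{x1,x2,x7},{x1,x3,x6},{x2,x3,x5},{x4,x5,x7}} U3={{x3},{x1,x3},{x2,x3},{x3,x5},{x3,x6},{x1,x3,x6},{x2,x3,x5}} U4={{x2},{x3},{x5},{x6},{x1,x2},{x1,x3},{x1,x6},{x2,x3},{x2,x4},{x2,x5},{x2,x7},{x3,x5},{x3,x6},{x4,x5},{x5,x7},{x6,x7},{x1,x2,x7},{x1,x3,x6},{x2,x3,x5},{x4,x5,x7}} U5={{x6},{x1,x6},{x3,x6},{x6,x7},{x1,x3,x6}}
  U12={{x6},{x1,x6},{x1,x7},{x3,x6},{x4,x7},{x5,x7},{x6,x7},{x1,x2,x7},{x1,x3,x6},{x4,x5,x7}} U13={{x3,x6},{x1,x3,x6}} U14={{x6},{x1,x6},{x2,x7},{x3,x6},{x5,x7},{x6,x7},{x1,x2,x7},{x1,x3,x6},{x4,x5,x7}} U15={{x6},{x1,x6},{x3,x6},{x6,x7},{x1,x3,x6}} U23={{x1,x3},{x3,x5},{x3,x6},{x1,x3,x6},{x2,x3,x5}} U24={{x5},{x6},{x1,x2},{x1,x3},{x1,x6},{x2,x4},{x2,x5},{x3,x5},{x3,x6},{x4,x5},{x5,x7},{x6,x7},{x1,x2,x7},{x1,x3,x6},{x2,x3,x5},{x4,x5,x7}} U25={{x6},{x1,x6},{x3,x6},{x6,x7},{x1,x3,x6}} U34={{x3},{x1,x3},{x2,x3},{x3,x5},{x3,x6},{x1,x3,x6},{x2,x3,x5}} U35={{x3,x6},{x1,x3,x6}} U45={{x6},{x1,x6},{x3,x6},{x6,x7},{x1,x3,x6}}
  U123={{x3,x6},{x1,x3,x6}} U124={{x6},{x1,x6},{x3,x6},{x5,x7},{x6,x7},{x1,x2,x7},{x1,x3,x6},{x4,x5,x7}} U125={{x6},{x1,x6},{x3,x6},{x6,x7},{x1,x3,x6}} U134={{x3,x6},{x1,x3,x6}} U135={{x3,x6},{x1,x3,x6}} U145={{x6},{x1,x6},{x3,x6},{x6,x7},{x1,x3,x6}} U234={{x1,x3},{x3,x5},{x3,x6},{x1,x3,x6},{x2,x3,x5}} U235={{x3,x6},{x1,x3,x6}} U245={{x6},{x1,x6},{x3,x6},{x6,x7},{x1,x3,x6}} U345={{x3,x6},{x1,x3,x6}}
  U1234={{x3,x6},{x1,x3,x6}} U1235={{x3,x6},{x1,x3,x6}} U1245={{x6},{x1,x6},{x3,x6},{x6,x7},{x1,x3,x6}} U1345={{x3,x6},{x1,x3,x6}} U2345={{x3,x6},{x1,x3,x6}}
  U12345={{x3,x6},{x1,x3,x6}}
components per intersection:
  U1: {{x6},{x7},{x1,x6},{x1,x7},{x2,x7},{x3,x6},{x4,x7},{x5,x7},{x6,x7},{x1,x2,x7},{x1,x3,x6},{x4,x5,x7}}
  U2: {{x1},{x4},{x5},{x6},{x1,x2},{x1,x3},{x1,x4},{x1,x6},{x1,x7},{x2,x4},{x2,x5},{x3,x5},{x3,x6},{x4,x5},{x4,x7},{x5,x7},{x6,x7},{x1,x2,x7},{x1,x3,x6},{x2,x3,x5},{x4,x5,x7}}
  U3: {{x3},{x1,x3},{x2,x3},{x3,x5},{x3,x6},{x1,x3,x6},{x2,x3,x5}}
  U4: {{x2},{x3},{x5},{x6},{x1,x2},{x1,x3},{x1,x6},{x2,x3},{x2,x4},{x2,x5},{x2,x7},{x3,x5},{x3,x6},{x4,x5},{x5,x7},{x6,x7},{x1,x2,x7},{x1,x3,x6},{x2,x3,x5},{x4,x5,x7}}
  U5: {{x6},{x1,x6},{x3,x6},{x6,x7},{x1,x3,x6}}
  U12: {{x6},{x1,x6},{x3,x6},{x6,x7},{x1,x3,x6}} {{x1,x7},{x1,x2,x7}} {{x4,x7},{x5,x7},{x4,x5,x7}}
  U13: {{x3,x6},{x1,x3,x6}}
  U14: {{x6},{x1,x6},{x3,x6},{x6,x7},{x1,x3,x6}} {{x2,x7},{x1,x2,x7}} {{x5,x7},{x4,x5,x7}}
  U15: {{x6},{x1,x6},{x3,x6},{x6,x7},{x1,x3,x6}}
  U23: {{x1,x3},{x3,x6},{x1,x3,x6}} {{x3,x5},{x2,x3,x5}}
  U24: {{x5},{x2,x5},{x3,x5},{x4,x5},{x5,x7},{x2,x3,x5},{x4,x5,x7}} {{x6},{x1,x3},{x1,x6},{x3,x6},{x6,x7},{x1,x3,x6}} {{x1,x2},{x1,x2,x7}} {{x2,x4}}
  U25: {{x6},{x1,x6},{x3,x6},{x6,x7},{x1,x3,x6}}
  U34: {{x3},{x1,x3},{x2,x3},{x3,x5},{x3,x6},{x1,x3,x6},{x2,x3,x5}}
  U35: {{x3,x6},{x1,x3,x6}}
  U45: {{x6},{x1,x6},{x3,x6},{x6,x7},{x1,x3,x6}}
  U123: {{x3,x6},{x1,x3,x6}}
  U124: {{x6},{x1,x6},{x3,x6},{x6,x7},{x1,x3,x6}} {{x5,x7},{x4,x5,x7}} {{x1,x2,x7}}
  U125: {{x6},{x1,x6},{x3,x6},{x6,x7},{x1,x3,x6}}
  U134: {{x3,x6},{x1,x3,x6}}
  U135: {{x3,x6},{x1,x3,x6}}
  U145: {{x6},{x1,x6},{x3,x6},{x6,x7},{x1,x3,x6}}
  U234: {{x1,x3},{x3,x6},{x1,x3,x6}} {{x3,x5},{x2,x3,x5}}
  U235: {{x3,x6},{x1,x3,x6}}
  U245: {{x6},{x1,x6},{x3,x6},{x6,x7},{x1,x3,x6}}
  U345: {{x3,x6},{x1,x3,x6}}
  U1234: {{x3,x6},{x1,x3,x6}}
  U1235: {{x3,x6},{x1,x3,x6}}
  U1245: {{x6},{x1,x6},{x3,x6},{x6,x7},{x1,x3,x6}}
  U1345: {{x3,x6},{x1,x3,x6}}
  U2345: {{x3,x6},{x1,x3,x6}}
  U12345: {{x3,x6},{x1,x3,x6}}
C dims 5,18,13,5; δ0: rk 4, SNF 1^4; δ1: rk 9, SNF 1^9; δ2: rk 4, SNF 1^4
Ȟ^0 = (5 − 4) − 0 = 1, so Ȟ^0 ≅ Z
Ȟ^1 = (18 − 9) − 4 = 5, so Ȟ^1 ≅ Z^5
Ȟ^2 = (13 − 4) − 9 = 0, so Ȟ^2 ≅ 0

Ȟ^0 = Z,  Ȟ^1 = Z^5,  Ȟ^2 = 0


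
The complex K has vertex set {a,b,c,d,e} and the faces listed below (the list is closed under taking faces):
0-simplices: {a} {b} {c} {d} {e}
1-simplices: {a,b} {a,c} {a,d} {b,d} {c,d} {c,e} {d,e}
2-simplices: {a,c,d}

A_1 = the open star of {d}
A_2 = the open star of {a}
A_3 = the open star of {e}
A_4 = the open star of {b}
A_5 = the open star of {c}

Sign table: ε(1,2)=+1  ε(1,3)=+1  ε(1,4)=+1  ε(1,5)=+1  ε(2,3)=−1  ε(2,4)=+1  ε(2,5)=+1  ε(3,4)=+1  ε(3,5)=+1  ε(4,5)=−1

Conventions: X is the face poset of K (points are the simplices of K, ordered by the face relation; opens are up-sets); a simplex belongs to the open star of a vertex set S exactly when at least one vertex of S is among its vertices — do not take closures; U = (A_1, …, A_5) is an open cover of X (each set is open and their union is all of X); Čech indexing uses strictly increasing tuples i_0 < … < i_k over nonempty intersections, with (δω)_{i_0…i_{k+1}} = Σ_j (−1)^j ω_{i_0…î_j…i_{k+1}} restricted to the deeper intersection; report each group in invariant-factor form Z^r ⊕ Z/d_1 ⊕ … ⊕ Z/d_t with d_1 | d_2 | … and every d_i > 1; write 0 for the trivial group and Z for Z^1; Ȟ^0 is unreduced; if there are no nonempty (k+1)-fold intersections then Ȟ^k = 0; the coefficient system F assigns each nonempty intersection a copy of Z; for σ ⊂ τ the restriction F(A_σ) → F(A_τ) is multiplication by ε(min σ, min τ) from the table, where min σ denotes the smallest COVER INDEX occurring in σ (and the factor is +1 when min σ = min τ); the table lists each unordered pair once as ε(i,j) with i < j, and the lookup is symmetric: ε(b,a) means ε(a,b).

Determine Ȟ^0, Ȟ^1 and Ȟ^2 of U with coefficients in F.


Ȟ^0 = Z, Ȟ^1 = Z^2, Ȟ^2 = 0

nonempty overlaps:
  A1={{d},{a,d},{b,d},{c,d},{d,e},{a,c,d}} A2={{a},{a,b},{a,c},{a,d},{a,c,d}} A3={{e},{c,e},{d,e}} A4={{b},{a,b},{b,d}} A5={{c},{a,c},{c,d},{c,e},{a,c,d}}
  A12={{a,d},{a,c,d}} A13={{d,e}} A14={{b,d}} A15={{c,d},{a,c,d}} A24={{a,b}} A25={{a,c},{a,c,d}} A35={{c,e}}
  A125={{a,c,d}}
C dims 5,7,1; δ0: rk 4, SNF 1^4; δ1: rk 1, SNF 1^1
degree 0: 5−4−0 = 1 → Ȟ^0 ≅ Z
degree 1: 7−1−4 = 2 → Ȟ^1 ≅ Z^2
degree 2: 1−0−1 = 0 → Ȟ^2 ≅ 0


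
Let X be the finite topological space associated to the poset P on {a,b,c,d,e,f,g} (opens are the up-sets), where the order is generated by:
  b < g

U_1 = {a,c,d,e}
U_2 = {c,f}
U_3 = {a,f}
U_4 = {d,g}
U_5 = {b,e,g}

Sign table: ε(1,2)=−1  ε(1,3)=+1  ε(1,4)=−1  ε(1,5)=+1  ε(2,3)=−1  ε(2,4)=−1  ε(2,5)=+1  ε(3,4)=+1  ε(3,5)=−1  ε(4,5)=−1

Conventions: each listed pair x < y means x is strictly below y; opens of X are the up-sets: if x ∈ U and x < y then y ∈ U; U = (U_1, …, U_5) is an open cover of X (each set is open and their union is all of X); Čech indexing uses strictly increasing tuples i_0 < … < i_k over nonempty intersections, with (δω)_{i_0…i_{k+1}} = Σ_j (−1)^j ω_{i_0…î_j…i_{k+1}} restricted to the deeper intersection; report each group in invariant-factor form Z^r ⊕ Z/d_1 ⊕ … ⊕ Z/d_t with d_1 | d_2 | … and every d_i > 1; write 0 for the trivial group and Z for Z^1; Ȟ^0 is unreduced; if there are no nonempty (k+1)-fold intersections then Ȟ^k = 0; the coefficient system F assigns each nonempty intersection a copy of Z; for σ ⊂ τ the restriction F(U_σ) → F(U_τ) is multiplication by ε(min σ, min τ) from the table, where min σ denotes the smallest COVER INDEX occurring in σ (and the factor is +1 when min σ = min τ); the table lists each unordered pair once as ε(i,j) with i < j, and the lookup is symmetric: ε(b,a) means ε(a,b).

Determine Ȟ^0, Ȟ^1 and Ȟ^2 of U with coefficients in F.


Ȟ^0(U;F) ≅ Z; Ȟ^1(U;F) ≅ Z^2; Ȟ^2(U;F) ≅ 0

nonempty overlaps:
  U12={c} U13={a} U14={d} U15={e} U23={f} U45={g}
C dims 5,6; δ0: rk 4, SNF 1^4
degree 0: 5−4−0 = 1 → Ȟ^0 ≅ Z
degree 1: 6−0−4 = 2 → Ȟ^1 ≅ Z^2
degree 2: 0−0−0 = 0 → Ȟ^2 ≅ 0


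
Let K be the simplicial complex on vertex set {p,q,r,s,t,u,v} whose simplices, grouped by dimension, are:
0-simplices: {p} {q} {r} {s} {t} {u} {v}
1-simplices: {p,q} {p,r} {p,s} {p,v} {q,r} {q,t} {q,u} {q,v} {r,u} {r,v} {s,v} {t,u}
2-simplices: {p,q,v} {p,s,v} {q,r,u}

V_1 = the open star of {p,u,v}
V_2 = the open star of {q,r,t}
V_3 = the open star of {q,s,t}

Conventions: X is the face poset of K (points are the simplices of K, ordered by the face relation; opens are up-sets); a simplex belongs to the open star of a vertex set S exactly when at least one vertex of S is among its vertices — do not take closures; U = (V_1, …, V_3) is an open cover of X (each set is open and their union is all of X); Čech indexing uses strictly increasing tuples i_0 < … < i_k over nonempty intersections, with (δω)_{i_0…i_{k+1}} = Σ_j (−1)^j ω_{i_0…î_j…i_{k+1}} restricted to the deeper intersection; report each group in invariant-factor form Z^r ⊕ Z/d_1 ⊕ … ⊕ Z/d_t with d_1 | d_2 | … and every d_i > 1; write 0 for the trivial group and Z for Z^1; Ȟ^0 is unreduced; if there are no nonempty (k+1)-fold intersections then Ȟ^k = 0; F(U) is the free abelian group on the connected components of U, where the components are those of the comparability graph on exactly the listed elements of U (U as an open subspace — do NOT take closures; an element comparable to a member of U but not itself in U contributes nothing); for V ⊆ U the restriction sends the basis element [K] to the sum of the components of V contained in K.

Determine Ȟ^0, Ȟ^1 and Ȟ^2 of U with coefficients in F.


Ȟ^0(U;F) ≅ Z; Ȟ^1(U;F) ≅ Z^3; Ȟ^2(U;F) ≅ 0

cover nerve:
  V1={{p},{u},{v},{p,q},{p,r},{p,s},{p,v},{q,u},{q,v},{r,u},{r,v},{s,v},{t,u},{p,q,v},{p,s,v},{q,r,u}} V2={{q},{r},{t},{p,q},{p,r},{q,r},{q,t},{q,u},{q,v},{r,u},{r,v},{t,u},{p,q,v},{q,r,u}} V3={{q},{s},{t},{p,q},{p,s},{q,r},{q,t},{q,u},{q,v},{s,v},{t,u},{p,q,v},{p,s,v},{q,r,u}}
  V12={{p,q},{p,r},{q,u},{q,v},{r,u},{r,v},{t,u},{p,q,v},{q,r,u}} V13={{p,q},{p,s},{q,u},{q,v},{s,v},{t,u},{p,q,v},{p,s,v},{q,r,u}} V23={{q},{t},{p,q},{q,r},{q,t},{q,u},{q,v},{t,u},{p,q,v},{q,r,u}}
  V123={{p,q},{q,u},{q,v},{t,u},{p,q,v},{q,r,u}}
components per intersection:
  V1: {{p},{v},{p,q},{p,r},{p,s},{p,v},{q,v},{r,v},{s,v},{p,q,v},{p,s,v}} {{u},{q,u},{r,u},{t,u},{q,r,u}}
  V2: {{q},{r},{t},{p,q},{p,r},{q,r},{q,t},{q,u},{q,v},{r,u},{r,v},{t,u},{p,q,v},{q,r,u}}
  V3: {{q},{t},{p,q},{q,r},{q,t},{q,u},{q,v},{t,u},{p,q,v},{q,r,u}} {{s},{p,s},{s,v},{p,s,v}}
  V12: {{p,q},{q,v},{p,q,v}} {{p,r}} {{q,u},{r,u},{q,r,u}} {{r,v}} {{t,u}}
  V13: {{p,q},{q,v},{p,q,v}} {{p,s},{s,v},{p,s,v}} {{q,u},{q,r,u}} {{t,u}}
  V23: {{q},{t},{p,q},{q,r},{q,t},{q,u},{q,v},{t,u},{p,q,v},{q,r,u}}
  V123: {{p,q},{q,v},{p,q,v}} {{q,u},{q,r,u}} {{t,u}}
C dims 5,10,3; δ0: rk 4, SNF 1^4; δ1: rk 3, SNF 1^3
Ȟ^0: (5−4)−0=1 ⇒ Z
Ȟ^1: (10−3)−4=3 ⇒ Z^3
Ȟ^2: (3−0)−3=0 ⇒ 0


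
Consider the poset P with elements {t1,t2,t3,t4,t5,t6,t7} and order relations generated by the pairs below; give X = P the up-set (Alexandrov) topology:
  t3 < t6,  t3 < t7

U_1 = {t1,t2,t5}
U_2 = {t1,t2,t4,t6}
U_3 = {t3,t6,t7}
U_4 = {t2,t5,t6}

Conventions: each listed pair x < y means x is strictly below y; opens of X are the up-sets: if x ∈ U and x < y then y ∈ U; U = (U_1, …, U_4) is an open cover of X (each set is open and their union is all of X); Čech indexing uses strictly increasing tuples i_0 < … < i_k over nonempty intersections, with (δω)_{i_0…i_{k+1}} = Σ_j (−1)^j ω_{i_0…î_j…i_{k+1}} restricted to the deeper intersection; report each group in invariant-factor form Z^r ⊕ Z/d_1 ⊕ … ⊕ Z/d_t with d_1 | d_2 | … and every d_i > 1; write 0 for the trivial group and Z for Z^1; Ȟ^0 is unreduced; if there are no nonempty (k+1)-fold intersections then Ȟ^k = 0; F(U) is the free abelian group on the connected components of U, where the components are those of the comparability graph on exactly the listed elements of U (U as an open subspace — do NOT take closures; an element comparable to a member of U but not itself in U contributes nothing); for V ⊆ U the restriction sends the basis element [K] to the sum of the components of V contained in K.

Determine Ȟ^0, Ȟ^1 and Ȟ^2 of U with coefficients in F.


Ȟ^0(U;F) ≅ Z^5,  Ȟ^1(U;F) ≅ 0,  Ȟ^2(U;F) ≅ 0

nerve simplices:
  U12={t1,t2} U14={t2,t5} U23={t6} U24={t2,t6} U34={t6}
  U124={t2} U234={t6}
components per intersection:
  U1: {t1} {t2} {t5}
  U2: {t1} {t2} {t4} {t6}
  U3: {t3,t6,t7}
  U4: {t2} {t5} {t6}
  U12: {t1} {t2}
  U14: {t2} {t5}
  U23: {t6}
  U24: {t2} {t6}
  U34: {t6}
  U124: {t2}
  U234: {t6}
C dims 11,8,2; δ0: rk 6, SNF 1^6; δ1: rk 2, SNF 1^2
degree 0: 11−6−0 = 5 → Ȟ^0 ≅ Z^5
degree 1: 8−2−6 = 0 → Ȟ^1 ≅ 0
degree 2: 2−0−2 = 0 → Ȟ^2 ≅ 0


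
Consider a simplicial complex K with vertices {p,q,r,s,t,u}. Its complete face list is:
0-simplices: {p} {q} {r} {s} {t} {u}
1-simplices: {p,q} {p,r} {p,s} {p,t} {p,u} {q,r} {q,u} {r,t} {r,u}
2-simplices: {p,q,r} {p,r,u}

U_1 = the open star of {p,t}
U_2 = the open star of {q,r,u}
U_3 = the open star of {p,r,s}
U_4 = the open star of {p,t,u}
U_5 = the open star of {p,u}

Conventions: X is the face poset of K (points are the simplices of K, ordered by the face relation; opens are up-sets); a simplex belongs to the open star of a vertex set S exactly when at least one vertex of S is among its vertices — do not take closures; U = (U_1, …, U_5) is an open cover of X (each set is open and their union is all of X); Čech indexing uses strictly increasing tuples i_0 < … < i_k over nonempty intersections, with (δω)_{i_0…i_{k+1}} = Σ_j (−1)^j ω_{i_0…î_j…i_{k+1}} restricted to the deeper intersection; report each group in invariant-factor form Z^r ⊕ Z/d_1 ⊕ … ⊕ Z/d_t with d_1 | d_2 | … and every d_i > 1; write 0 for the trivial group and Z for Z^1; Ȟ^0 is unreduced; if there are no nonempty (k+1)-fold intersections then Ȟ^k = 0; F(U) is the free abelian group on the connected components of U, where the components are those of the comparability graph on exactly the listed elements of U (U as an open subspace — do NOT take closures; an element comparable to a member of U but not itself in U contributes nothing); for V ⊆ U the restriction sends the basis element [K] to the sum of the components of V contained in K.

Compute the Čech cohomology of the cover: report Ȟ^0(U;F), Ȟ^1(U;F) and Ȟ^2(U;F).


Ȟ^0 ≅ Z, Ȟ^1 ≅ Z, Ȟ^2 ≅ 0

nonempty overlaps:
  U1={{p},{t},{p,q},{p,r},{p,s},{p,t},{p,u},{r,t},{p,q,r},{p,r,u}} U2={{q},{r},{u},{p,q},{p,r},{p,u},{q,r},{q,u},{r,t},{r,u},{p,q,r},{p,r,u}} U3={{p},{r},{s},{p,q},{p,r},{p,s},{p,t},{p,u},{q,r},{r,t},{r,u},{p,q,r},{p,r,u}} U4={{p},{t},{u},{p,q},{p,r},{p,s},{p,t},{p,u},{q,u},{r,t},{r,u},{p,q,r},{p,r,u}} U5={{p},{u},{p,q},{p,r},{p,s},{p,t},{p,u},{q,u},{r,u},{p,q,r},{p,r,u}}
  U12={{p,q},{p,r},{p,u},{r,t},{p,q,r},{p,r,u}} U13={{p},{p,q},{p,r},{p,s},{p,t},{p,u},{r,t},{p,q,r},{p,r,u}} U14={{p},{t},{p,q},{p,r},{p,s},{p,t},{p,u},{r,t},{p,q,r},{p,r,u}} U15={{p},{p,q},{p,r},{p,s},{p,t},{p,u},{p,q,r},{p,r,u}} U23={{r},{p,q},{p,r},{p,u},{q,r},{r,t},{r,u},{p,q,r},{p,r,u}} U24={{u},{p,q},{p,r},{p,u},{q,u},{r,t},{r,u},{p,q,r},{p,r,u}} U25={{u},{p,q},{p,r},{p,u},{q,u},{r,u},{p,q,r},{p,r,u}} U34={{p},{p,q},{p,r},{p,s},{p,t},{p,u},{r,t},{r,u},{p,q,r},{p,r,u}} U35={{p},{p,q},{p,r},{p,s},{p,t},{p,u},{r,u},{p,q,r},{p,r,u}} U45={{p},{u},{p,q},{p,r},{p,s},{p,t},{p,u},{q,u},{r,u},{p,q,r},{p,r,u}}
  U123={{p,q},{p,r},{p,u},{r,t},{p,q,r},{p,r,u}} U124={{p,q},{p,r},{p,u},{r,t},{p,q,r},{p,r,u}} U125={{p,q},{p,r},{p,u},{p,q,r},{p,r,u}} U134={{p},{p,q},{p,r},{p,s},{p,t},{p,u},{r,t},{p,q,r},{p,r,u}} U135={{p},{p,q},{p,r},{p,s},{p,t},{p,u},{p,q,r},{p,r,u}} U145={{p},{p,q},{p,r},{p,s},{p,t},{p,u},{p,q,r},{p,r,u}} U234={{p,q},{p,r},{p,u},{r,t},{r,u},{p,q,r},{p,r,u}} U235={{p,q},{p,r},{p,u},{r,u},{p,q,r},{p,r,u}} U245={{u},{p,q},{p,r},{p,u},{q,u},{r,u},{p,q,r},{p,r,u}} U345={{p},{p,q},{p,r},{p,s},{p,t},{p,u},{r,u},{p,q,r},{p,r,u}}
  U1234={{p,q},{p,r},{p,u},{r,t},{p,q,r},{p,r,u}} U1235={{p,q},{p,r},{p,u},{p,q,r},{p,r,u}} U1245={{p,q},{p,r},{p,u},{p,q,r},{p,r,u}} U1345={{p},{p,q},{p,r},{p,s},{p,t},{p,u},{p,q,r},{p,r,u}} U2345={{p,q},{p,r},{p,u},{r,u},{p,q,r},{p,r,u}}
  U12345={{p,q},{p,r},{p,u},{p,q,r},{p,r,u}}
components per intersection:
  U1: {{p},{t},{p,q},{p,r},{p,s},{p,t},{p,u},{r,t},{p,q,r},{p,r,u}}
  U2: {{q},{r},{u},{p,q},{p,r},{p,u},{q,r},{q,u},{r,t},{r,u},{p,q,r},{p,r,u}}
  U3: {{p},{r},{s},{p,q},{p,r},{p,s},{p,t},{p,u},{q,r},{r,t},{r,u},{p,q,r},{p,r,u}}
  U4: {{p},{t},{u},{p,q},{p,r},{p,s},{p,t},{p,u},{q,u},{r,t},{r,u},{p,q,r},{p,r,u}}
  U5: {{p},{u},{p,q},{p,r},{p,s},{p,t},{p,u},{q,u},{r,u},{p,q,r},{p,r,u}}
  U12: {{p,q},{p,r},{p,u},{p,q,r},{p,r,u}} {{r,t}}
  U13: {{p},{p,q},{p,r},{p,s},{p,t},{p,u},{p,q,r},{p,r,u}} {{r,t}}
  U14: {{p},{t},{p,q},{p,r},{p,s},{p,t},{p,u},{r,t},{p,q,r},{p,r,u}}
  U15: {{p},{p,q},{p,r},{p,s},{p,t},{p,u},{p,q,r},{p,r,u}}
  U23: {{r},{p,q},{p,r},{p,u},{q,r},{r,t},{r,u},{p,q,r},{p,r,u}}
  U24: {{u},{p,q},{p,r},{p,u},{q,u},{r,u},{p,q,r},{p,r,u}} {{r,t}}
  U25: {{u},{p,q},{p,r},{p,u},{q,u},{r,u},{p,q,r},{p,r,u}}
  U34: {{p},{p,q},{p,r},{p,s},{p,t},{p,u},{r,u},{p,q,r},{p,r,u}} {{r,t}}
  U35: {{p},{p,q},{p,r},{p,s},{p,t},{p,u},{r,u},{p,q,r},{p,r,u}}
  U45: {{p},{u},{p,q},{p,r},{p,s},{p,t},{p,u},{q,u},{r,u},{p,q,r},{p,r,u}}
  U123: {{p,q},{p,r},{p,u},{p,q,r},{p,r,u}} {{r,t}}
  U124: {{p,q},{p,r},{p,u},{p,q,r},{p,r,u}} {{r,t}}
  U125: {{p,q},{p,r},{p,u},{p,q,r},{p,r,u}}
  U134: {{p},{p,q},{p,r},{p,s},{p,t},{p,u},{p,q,r},{p,r,u}} {{r,t}}
  U135: {{p},{p,q},{p,r},{p,s},{p,t},{p,u},{p,q,r},{p,r,u}}
  U145: {{p},{p,q},{p,r},{p,s},{p,t},{p,u},{p,q,r},{p,r,u}}
  U234: {{p,q},{p,r},{p,u},{r,u},{p,q,r},{p,r,u}} {{r,t}}
  U235: {{p,q},{p,r},{p,u},{r,u},{p,q,r},{p,r,u}}
  U245: {{u},{p,q},{p,r},{p,u},{q,u},{r,u},{p,q,r},{p,r,u}}
  U345: {{p},{p,q},{p,r},{p,s},{p,t},{p,u},{r,u},{p,q,r},{p,r,u}}
  U1234: {{p,q},{p,r},{p,u},{p,q,r},{p,r,u}} {{r,t}}
  U1235: {{p,q},{p,r},{p,u},{p,q,r},{p,r,u}}
  U1245: {{p,q},{p,r},{p,u},{p,q,r},{p,r,u}}
  U1345: {{p},{p,q},{p,r},{p,s},{p,t},{p,u},{p,q,r},{p,r,u}}
  U2345: {{p,q},{p,r},{p,u},{r,u},{p,q,r},{p,r,u}}
  U12345: {{p,q},{p,r},{p,u},{p,q,r},{p,r,u}}
C dims 5,14,14,6; δ0: rk 4, SNF 1^4; δ1: rk 9, SNF 1^9; δ2: rk 5, SNF 1^5
degree 0: 5−4−0 = 1 → Ȟ^0 ≅ Z
degree 1: 14−9−4 = 1 → Ȟ^1 ≅ Z
degree 2: 14−5−9 = 0 → Ȟ^2 ≅ 0


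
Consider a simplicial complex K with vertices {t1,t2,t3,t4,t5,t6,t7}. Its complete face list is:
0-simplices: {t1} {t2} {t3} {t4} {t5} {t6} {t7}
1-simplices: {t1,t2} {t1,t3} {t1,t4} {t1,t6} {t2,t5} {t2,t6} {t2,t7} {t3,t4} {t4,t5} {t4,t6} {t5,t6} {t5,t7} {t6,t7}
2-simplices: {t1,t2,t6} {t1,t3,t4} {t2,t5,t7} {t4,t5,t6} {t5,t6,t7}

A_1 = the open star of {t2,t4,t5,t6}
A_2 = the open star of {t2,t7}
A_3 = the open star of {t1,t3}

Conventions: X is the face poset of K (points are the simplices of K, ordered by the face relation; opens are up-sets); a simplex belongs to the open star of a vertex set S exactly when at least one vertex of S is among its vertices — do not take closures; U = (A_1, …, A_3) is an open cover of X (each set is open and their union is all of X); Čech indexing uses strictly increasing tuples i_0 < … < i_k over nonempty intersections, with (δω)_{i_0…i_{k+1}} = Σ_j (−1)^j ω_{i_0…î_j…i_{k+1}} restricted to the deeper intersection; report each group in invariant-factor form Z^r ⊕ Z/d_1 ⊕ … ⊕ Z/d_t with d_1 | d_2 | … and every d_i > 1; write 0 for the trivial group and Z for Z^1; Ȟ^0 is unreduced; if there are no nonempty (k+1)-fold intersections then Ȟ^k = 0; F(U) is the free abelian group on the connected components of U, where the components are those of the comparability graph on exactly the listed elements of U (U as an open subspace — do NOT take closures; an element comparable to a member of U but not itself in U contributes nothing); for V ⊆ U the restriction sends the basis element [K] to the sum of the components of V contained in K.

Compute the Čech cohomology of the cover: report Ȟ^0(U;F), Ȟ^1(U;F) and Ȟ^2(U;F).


Ȟ^0(U;F) ≅ Z, Ȟ^1(U;F) ≅ Z and Ȟ^2(U;F) ≅ 0

nerve simplices:
  A1={{t2},{t4},{t5},{t6},{t1,t2},{t1,t4},{t1,t6},{t2,t5},{t2,t6},{t2,t7},{t3,t4},{t4,t5},{t4,t6},{t5,t6},{t5,t7},{t6,t7},{t1,t2,t6},{t1,t3,t4},{t2,t5,t7},{t4,t5,t6},{t5,t6,t7}} A2={{t2},{t7},{t1,t2},{t2,t5},{t2,t6},{t2,t7},{t5,t7},{t6,t7},{t1,t2,t6},{t2,t5,t7},{t5,t6,t7}} A3={{t1},{t3},{t1,t2},{t1,t3},{t1,t4},{t1,t6},{t3,t4},{t1,t2,t6},{t1,t3,t4}}
  A12={{t2},{t1,t2},{t2,t5},{t2,t6},{t2,t7},{t5,t7},{t6,t7},{t1,t2,t6},{t2,t5,t7},{t5,t6,t7}} A13={{t1,t2},{t1,t4},{t1,t6},{t3,t4},{t1,t2,t6},{t1,t3,t4}} A23={{t1,t2},{t1,t2,t6}}
  A123={{t1,t2},{t1,t2,t6}}
components per intersection:
  A1: {{t2},{t4},{t5},{t6},{t1,t2},{t1,t4},{t1,t6},{t2,t5},{t2,t6},{t2,t7},{t3,t4},{t4,t5},{t4,t6},{t5,t6},{t5,t7},{t6,t7},{t1,t2,t6},{t1,t3,t4},{t2,t5,t7},{t4,t5,t6},{t5,t6,t7}}
  A2: {{t2},{t7},{t1,t2},{t2,t5},{t2,t6},{t2,t7},{t5,t7},{t6,t7},{t1,t2,t6},{t2,t5,t7},{t5,t6,t7}}
  A3: {{t1},{t3},{t1,t2},{t1,t3},{t1,t4},{t1,t6},{t3,t4},{t1,t2,t6},{t1,t3,t4}}
  A12: {{t2},{t1,t2},{t2,t5},{t2,t6},{t2,t7},{t5,t7},{t6,t7},{t1,t2,t6},{t2,t5,t7},{t5,t6,t7}}
  A13: {{t1,t2},{t1,t6},{t1,t2,t6}} {{t1,t4},{t3,t4},{t1,t3,t4}}
  A23: {{t1,t2},{t1,t2,t6}}
  A123: {{t1,t2},{t1,t2,t6}}
C dims 3,4,1; δ0: rk 2, SNF 1^2; δ1: rk 1, SNF 1^1
degree 0: 3−2−0 = 1 → Ȟ^0 ≅ Z
degree 1: 4−1−2 = 1 → Ȟ^1 ≅ Z
degree 2: 1−0−1 = 0 → Ȟ^2 ≅ 0


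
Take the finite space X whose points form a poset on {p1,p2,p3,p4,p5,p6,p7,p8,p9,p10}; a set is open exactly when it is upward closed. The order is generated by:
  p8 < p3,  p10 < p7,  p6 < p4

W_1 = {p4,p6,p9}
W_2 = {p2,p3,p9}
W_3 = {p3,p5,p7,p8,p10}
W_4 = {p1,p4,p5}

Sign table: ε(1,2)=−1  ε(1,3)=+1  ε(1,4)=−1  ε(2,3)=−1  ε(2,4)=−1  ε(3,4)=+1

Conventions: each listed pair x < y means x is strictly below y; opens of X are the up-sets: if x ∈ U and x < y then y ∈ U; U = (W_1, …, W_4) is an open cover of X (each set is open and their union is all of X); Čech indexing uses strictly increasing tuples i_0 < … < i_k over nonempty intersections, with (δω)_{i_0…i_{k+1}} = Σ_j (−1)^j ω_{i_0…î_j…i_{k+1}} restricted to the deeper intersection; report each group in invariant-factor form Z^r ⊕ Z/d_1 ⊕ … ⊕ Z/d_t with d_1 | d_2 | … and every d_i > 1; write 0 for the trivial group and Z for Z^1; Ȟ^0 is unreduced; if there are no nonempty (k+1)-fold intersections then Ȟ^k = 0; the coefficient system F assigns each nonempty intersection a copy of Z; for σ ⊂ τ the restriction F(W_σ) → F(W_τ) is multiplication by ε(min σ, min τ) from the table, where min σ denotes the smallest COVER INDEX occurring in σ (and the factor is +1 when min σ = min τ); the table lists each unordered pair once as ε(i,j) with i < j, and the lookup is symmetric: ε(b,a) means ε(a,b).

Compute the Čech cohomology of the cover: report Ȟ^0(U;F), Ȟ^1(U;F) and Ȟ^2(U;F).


Ȟ^0 = 0, Ȟ^1 = Z/2, Ȟ^2 = 0

nerve of the cover:
  W12={p9} W14={p4} W23={p3} W34={p5}
C dims 4,4; δ0: rk 4, SNF 1^3·2
Ȟ^0 = (4 − 4) − 0 = 0, so Ȟ^0 ≅ 0
Ȟ^1 = (4 − 0) − 4 = 0 plus torsion [2], so Ȟ^1 ≅ Z/2
Ȟ^2 = (0 − 0) − 0 = 0, so Ȟ^2 ≅ 0


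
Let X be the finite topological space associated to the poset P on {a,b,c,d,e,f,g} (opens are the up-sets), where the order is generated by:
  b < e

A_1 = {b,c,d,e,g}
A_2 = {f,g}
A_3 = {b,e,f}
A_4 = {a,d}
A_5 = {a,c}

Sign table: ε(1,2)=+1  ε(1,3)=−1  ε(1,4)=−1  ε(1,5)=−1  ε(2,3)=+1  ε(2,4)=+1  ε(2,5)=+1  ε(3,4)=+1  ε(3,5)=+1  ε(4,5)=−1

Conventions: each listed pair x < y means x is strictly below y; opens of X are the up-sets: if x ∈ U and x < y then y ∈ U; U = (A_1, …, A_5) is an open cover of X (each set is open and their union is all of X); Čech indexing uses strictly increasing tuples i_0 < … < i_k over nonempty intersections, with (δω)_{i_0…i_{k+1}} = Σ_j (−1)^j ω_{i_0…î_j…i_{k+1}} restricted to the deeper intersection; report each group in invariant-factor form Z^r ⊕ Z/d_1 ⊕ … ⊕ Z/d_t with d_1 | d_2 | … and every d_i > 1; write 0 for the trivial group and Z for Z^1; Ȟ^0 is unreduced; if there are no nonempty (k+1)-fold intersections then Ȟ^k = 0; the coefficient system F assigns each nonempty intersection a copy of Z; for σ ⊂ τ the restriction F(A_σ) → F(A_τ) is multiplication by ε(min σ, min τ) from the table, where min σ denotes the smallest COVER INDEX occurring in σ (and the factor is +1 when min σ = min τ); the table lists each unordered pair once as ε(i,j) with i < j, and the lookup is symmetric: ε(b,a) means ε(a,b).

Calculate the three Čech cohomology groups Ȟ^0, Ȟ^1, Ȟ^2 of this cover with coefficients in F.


nonempty overlaps:
  A12={g} A13={b,e} A14={d} A15={c} A23={f} A45={a}
C dims 5,6; δ0: rk 5, SNF 1^4·2
degree 0: 5−5−0 = 0 → Ȟ^0 ≅ 0
degree 1: 6−0−5 = 1 plus torsion [2] → Ȟ^1 ≅ Z ⊕ Z/2
degree 2: 0−0−0 = 0 → Ȟ^2 ≅ 0

Ȟ^0 = 0, Ȟ^1 = Z ⊕ Z/2 and Ȟ^2 = 0


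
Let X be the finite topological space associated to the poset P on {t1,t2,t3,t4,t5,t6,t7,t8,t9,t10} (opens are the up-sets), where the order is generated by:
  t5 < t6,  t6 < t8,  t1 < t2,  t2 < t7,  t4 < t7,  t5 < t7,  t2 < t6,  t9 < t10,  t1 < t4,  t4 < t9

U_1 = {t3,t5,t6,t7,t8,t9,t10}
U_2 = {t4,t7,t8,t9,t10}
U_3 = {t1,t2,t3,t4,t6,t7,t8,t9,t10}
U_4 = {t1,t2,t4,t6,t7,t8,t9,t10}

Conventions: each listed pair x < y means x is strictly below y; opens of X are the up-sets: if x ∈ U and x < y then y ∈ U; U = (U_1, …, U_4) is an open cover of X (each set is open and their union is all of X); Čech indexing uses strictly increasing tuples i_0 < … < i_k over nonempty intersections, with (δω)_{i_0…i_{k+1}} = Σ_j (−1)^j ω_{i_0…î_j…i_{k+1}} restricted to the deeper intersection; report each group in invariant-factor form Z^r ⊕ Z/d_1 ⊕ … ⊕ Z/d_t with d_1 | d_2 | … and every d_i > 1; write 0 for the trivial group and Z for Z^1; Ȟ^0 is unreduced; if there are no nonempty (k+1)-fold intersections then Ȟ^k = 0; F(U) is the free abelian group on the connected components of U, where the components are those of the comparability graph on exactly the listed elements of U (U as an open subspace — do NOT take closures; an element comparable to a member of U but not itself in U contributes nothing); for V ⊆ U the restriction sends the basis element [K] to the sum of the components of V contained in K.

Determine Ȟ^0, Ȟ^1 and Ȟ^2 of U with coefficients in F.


Ȟ^0 = Z^2,  Ȟ^1 = Z,  Ȟ^2 = 0

nerve simplices:
  U12={t7,t8,t9,t10} U13={t3,t6,t7,t8,t9,t10} U14={t6,t7,t8,t9,t10} U23={t4,t7,t8,t9,t10} U24={t4,t7,t8,t9,t10} U34={t1,t2,t4,t6,t7,t8,t9,t10}
  U123={t7,t8,t9,t10} U124={t7,t8,t9,t10} U134={t6,t7,t8,t9,t10} U234={t4,t7,t8,t9,t10}
  U1234={t7,t8,t9,t10}
components per intersection:
  U1: {t3} {t5,t6,t7,t8} {t9,t10}
  U2: {t4,t7,t9,t10} {t8}
  U3: {t1,t2,t4,t6,t7,t8,t9,t10} {t3}
  U4: {t1,t2,t4,t6,t7,t8,t9,t10}
  U12: {t7} {t8} {t9,t10}
  U13: {t3} {t6,t8} {t7} {t9,t10}
  U14: {t6,t8} {t7} {t9,t10}
  U23: {t4,t7,t9,t10} {t8}
  U24: {t4,t7,t9,t10} {t8}
  U34: {t1,t2,t4,t6,t7,t8,t9,t10}
  U123: {t7} {t8} {t9,t10}
  U124: {t7} {t8} {t9,t10}
  U134: {t6,t8} {t7} {t9,t10}
  U234: {t4,t7,t9,t10} {t8}
  U1234: {t7} {t8} {t9,t10}
C dims 8,15,11,3; δ0: rk 6, SNF 1^6; δ1: rk 8, SNF 1^8; δ2: rk 3, SNF 1^3
degree 0: 8−6−0 = 2 → Ȟ^0 ≅ Z^2
degree 1: 15−8−6 = 1 → Ȟ^1 ≅ Z
degree 2: 11−3−8 = 0 → Ȟ^2 ≅ 0


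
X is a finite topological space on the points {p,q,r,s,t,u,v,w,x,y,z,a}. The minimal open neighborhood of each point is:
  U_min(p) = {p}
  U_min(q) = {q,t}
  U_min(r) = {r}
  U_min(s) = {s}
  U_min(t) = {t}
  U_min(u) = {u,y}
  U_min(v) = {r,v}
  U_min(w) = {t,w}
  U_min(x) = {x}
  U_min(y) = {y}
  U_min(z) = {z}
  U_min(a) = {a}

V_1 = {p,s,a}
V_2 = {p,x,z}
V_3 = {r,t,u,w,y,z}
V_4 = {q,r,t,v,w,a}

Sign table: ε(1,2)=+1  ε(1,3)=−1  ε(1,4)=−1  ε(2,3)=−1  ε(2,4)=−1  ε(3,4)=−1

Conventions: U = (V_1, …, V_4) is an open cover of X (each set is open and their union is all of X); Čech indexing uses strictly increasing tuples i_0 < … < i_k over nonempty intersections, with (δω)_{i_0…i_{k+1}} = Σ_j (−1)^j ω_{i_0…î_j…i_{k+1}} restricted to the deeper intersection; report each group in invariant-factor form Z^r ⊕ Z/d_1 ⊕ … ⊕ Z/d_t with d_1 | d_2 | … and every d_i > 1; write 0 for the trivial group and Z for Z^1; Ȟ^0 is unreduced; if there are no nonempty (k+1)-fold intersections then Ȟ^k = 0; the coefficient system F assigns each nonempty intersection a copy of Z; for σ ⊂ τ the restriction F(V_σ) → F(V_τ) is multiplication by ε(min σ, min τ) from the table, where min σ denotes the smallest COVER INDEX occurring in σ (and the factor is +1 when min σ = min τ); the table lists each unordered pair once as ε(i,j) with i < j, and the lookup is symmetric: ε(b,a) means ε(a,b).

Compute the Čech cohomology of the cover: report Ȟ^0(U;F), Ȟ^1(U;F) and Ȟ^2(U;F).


cover nerve:
  V12={p} V14={a} V23={z} V34={r,t,w}
C dims 4,4; δ0: rk 4, SNF 1^3·2
Ȟ^0: (4−4)−0=0 ⇒ 0
Ȟ^1: (4−0)−4=0 plus torsion [2] ⇒ Z/2
Ȟ^2: (0−0)−0=0 ⇒ 0

Ȟ^0 = 0, Ȟ^1 = Z/2 and Ȟ^2 = 0


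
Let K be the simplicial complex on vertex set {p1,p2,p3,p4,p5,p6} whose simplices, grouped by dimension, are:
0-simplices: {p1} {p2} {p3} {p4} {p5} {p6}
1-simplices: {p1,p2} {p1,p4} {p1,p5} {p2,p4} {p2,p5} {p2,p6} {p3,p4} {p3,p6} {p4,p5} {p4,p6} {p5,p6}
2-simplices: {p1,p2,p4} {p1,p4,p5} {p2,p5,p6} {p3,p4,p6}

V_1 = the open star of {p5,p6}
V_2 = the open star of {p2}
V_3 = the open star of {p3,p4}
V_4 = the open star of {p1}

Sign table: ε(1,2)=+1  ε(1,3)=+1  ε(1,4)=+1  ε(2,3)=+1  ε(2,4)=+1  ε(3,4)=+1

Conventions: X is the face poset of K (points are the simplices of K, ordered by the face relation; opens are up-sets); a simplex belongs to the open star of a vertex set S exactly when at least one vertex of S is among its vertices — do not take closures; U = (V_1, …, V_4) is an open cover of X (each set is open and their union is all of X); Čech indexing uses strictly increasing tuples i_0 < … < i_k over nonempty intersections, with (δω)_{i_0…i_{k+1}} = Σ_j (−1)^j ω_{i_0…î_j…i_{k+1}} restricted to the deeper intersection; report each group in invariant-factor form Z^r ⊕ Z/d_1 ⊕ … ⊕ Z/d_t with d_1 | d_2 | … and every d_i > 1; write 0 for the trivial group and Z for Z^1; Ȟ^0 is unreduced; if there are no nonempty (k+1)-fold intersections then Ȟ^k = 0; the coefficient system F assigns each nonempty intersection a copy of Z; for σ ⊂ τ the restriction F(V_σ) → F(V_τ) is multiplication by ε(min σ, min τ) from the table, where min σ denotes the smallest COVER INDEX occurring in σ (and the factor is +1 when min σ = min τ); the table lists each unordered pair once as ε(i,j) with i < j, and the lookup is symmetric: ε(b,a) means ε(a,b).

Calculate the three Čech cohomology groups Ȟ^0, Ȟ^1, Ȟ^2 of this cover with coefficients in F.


nerve of the cover:
  V1={{p5},{p6},{p1,p5},{p2,p5},{p2,p6},{p3,p6},{p4,p5},{p4,p6},{p5,p6},{p1,p4,p5},{p2,p5,p6},{p3,p4,p6}} V2={{p2},{p1,p2},{p2,p4},{p2,p5},{p2,p6},{p1,p2,p4},{p2,p5,p6}} V3={{p3},{p4},{p1,p4},{p2,p4},{p3,p4},{p3,p6},{p4,p5},{p4,p6},{p1,p2,p4},{p1,p4,p5},{p3,p4,p6}} V4={{p1},{p1,p2},{p1,p4},{p1,p5},{p1,p2,p4},{p1,p4,p5}}
  V12={{p2,p5},{p2,p6},{p2,p5,p6}} V13={{p3,p6},{p4,p5},{p4,p6},{p1,p4,p5},{p3,p4,p6}} V14={{p1,p5},{p1,p4,p5}} V23={{p2,p4},{p1,p2,p4}} V24={{p1,p2},{p1,p2,p4}} V34={{p1,p4},{p1,p2,p4},{p1,p4,p5}}
  V134={{p1,p4,p5}} V234={{p1,p2,p4}}
C dims 4,6,2; δ0: rk 3, SNF 1^3; δ1: rk 2, SNF 1^2
Ȟ^0 = (4 − 3) − 0 = 1, so Ȟ^0 ≅ Z
Ȟ^1 = (6 − 2) − 3 = 1, so Ȟ^1 ≅ Z
Ȟ^2 = (2 − 0) − 2 = 0, so Ȟ^2 ≅ 0

Ȟ^0 = Z, Ȟ^1 = Z and Ȟ^2 = 0
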